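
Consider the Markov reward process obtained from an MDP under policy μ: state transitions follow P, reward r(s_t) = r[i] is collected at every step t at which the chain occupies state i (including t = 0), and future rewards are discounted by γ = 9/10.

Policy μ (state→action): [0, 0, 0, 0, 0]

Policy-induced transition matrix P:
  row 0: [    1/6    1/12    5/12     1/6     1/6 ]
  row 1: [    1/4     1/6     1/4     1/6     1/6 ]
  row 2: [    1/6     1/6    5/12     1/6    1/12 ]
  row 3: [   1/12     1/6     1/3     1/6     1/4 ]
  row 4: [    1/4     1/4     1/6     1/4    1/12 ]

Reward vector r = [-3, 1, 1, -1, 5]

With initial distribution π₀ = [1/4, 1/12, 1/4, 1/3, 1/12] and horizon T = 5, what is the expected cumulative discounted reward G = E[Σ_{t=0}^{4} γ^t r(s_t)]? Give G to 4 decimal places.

t=0: π = [0.2500, 0.0833, 0.2500, 0.3333, 0.0833], E[r] = -0.3333, γ^t·E[r] = -0.333333, running G = -0.333333
t=1: π = [0.1528, 0.1528, 0.3542, 0.1736, 0.1667], E[r] = 0.7083, γ^t·E[r] = 0.637500, running G = 0.304167
t=2: π = [0.1788, 0.1678, 0.3351, 0.1806, 0.1377], E[r] = 0.4745, γ^t·E[r] = 0.384375, running G = 0.688542
t=3: π = [0.1771, 0.1632, 0.3392, 0.1781, 0.1423], E[r] = 0.5046, γ^t·E[r] = 0.367875, running G = 1.056417
t=4: π = [0.1773, 0.1638, 0.3390, 0.1785, 0.1414], E[r] = 0.4993, γ^t·E[r] = 0.327623, running G = 1.384040

G = 1.3840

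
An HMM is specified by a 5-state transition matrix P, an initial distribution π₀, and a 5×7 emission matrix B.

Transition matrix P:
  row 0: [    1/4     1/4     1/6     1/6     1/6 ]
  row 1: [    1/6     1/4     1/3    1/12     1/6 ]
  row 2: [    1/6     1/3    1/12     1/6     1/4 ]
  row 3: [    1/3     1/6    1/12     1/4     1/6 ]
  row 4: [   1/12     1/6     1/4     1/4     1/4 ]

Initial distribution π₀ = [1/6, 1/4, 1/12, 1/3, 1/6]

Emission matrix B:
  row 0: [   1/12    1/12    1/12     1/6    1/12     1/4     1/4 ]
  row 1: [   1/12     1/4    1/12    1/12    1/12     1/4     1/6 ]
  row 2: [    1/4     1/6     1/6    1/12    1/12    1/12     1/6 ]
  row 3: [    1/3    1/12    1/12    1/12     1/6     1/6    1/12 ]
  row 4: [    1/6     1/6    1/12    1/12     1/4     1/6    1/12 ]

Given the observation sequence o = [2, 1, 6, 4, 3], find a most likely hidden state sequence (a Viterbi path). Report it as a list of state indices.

path = [1, 1, 2, 3, 0]

t=0: δ = [1.389e-02, 2.083e-02, 1.389e-02, 2.778e-02, 1.389e-02]  (obs o_0=2)
t=1: δ = [7.716e-04, 1.302e-03, 1.157e-03, 5.787e-04, 7.716e-04]  ψ = [3, 1, 1, 3, 3]  (obs o_1=1)
t=2: δ = [5.425e-05, 6.430e-05, 7.234e-05, 1.608e-05, 2.411e-05]  ψ = [1, 2, 1, 2, 2]  (obs o_2=6)
t=3: δ = [1.130e-06, 2.009e-06, 1.786e-06, 2.009e-06, 4.521e-06]  ψ = [0, 2, 1, 2, 2]  (obs o_3=4)
t=4: δ = [1.116e-07, 6.279e-08, 9.419e-08, 9.419e-08, 9.419e-08]  ψ = [3, 4, 4, 4, 4]  (obs o_4=3)
backtrack: best end state = 0; path = [1, 1, 2, 3, 0]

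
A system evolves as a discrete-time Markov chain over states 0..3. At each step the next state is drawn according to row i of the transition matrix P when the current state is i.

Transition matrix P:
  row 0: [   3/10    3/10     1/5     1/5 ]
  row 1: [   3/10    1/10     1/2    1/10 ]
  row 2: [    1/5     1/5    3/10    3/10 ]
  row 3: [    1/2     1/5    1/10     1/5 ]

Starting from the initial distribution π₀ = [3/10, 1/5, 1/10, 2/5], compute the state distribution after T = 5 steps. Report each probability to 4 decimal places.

π = [0.3143, 0.2104, 0.2695, 0.2059]

t=0: π = [0.3000, 0.2000, 0.1000, 0.4000]
t=1: π = [0.3700, 0.2100, 0.2300, 0.1900]
t=2: π = [0.3150, 0.2160, 0.2670, 0.2020]
t=3: π = [0.3137, 0.2099, 0.2713, 0.2051]
t=4: π = [0.3139, 0.2104, 0.2696, 0.2061]
t=5: π = [0.3143, 0.2104, 0.2695, 0.2059]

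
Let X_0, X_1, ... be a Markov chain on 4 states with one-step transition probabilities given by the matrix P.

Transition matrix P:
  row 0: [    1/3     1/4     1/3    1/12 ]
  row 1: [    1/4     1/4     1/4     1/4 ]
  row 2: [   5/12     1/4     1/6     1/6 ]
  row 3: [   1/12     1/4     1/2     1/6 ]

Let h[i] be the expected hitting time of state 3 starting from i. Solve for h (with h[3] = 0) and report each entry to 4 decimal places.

h = [6.7879, 5.6970, 6.3030, 0.0000]

First-step conditioning: h[3] = 0; for i ≠ 3, h[i] = 1 + Σ_k P[i][k]·h[k].
  h[0] = 1 + 1/3·h[0] + 1/4·h[1] + 1/3·h[2]
  h[1] = 1 + 1/4·h[0] + 1/4·h[1] + 1/4·h[2]
  h[2] = 1 + 5/12·h[0] + 1/4·h[1] + 1/6·h[2]
Solving the 3×3 linear system over states ≠ 3 gives exactly h = [224/33, 188/33, 208/33, 0] (h[3] = 0 is the target).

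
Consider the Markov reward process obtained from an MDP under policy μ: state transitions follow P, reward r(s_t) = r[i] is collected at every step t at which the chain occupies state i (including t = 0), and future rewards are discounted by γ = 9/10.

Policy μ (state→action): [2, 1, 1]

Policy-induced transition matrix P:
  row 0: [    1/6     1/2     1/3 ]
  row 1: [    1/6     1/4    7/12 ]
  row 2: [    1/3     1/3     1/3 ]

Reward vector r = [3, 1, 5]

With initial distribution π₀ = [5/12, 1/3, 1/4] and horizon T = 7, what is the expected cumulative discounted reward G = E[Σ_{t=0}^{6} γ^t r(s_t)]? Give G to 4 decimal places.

t=0: π = [0.4167, 0.3333, 0.2500], E[r] = 2.8333, γ^t·E[r] = 2.833333, running G = 2.833333
t=1: π = [0.2083, 0.3750, 0.4167], E[r] = 3.0833, γ^t·E[r] = 2.775000, running G = 5.608333
t=2: π = [0.2361, 0.3368, 0.4271], E[r] = 3.1806, γ^t·E[r] = 2.576250, running G = 8.184583
t=3: π = [0.2378, 0.3446, 0.4175], E[r] = 3.1458, γ^t·E[r] = 2.293313, running G = 10.477896
t=4: π = [0.2363, 0.3443, 0.4195], E[r] = 3.1505, γ^t·E[r] = 2.067019, running G = 12.544915
t=5: π = [0.2366, 0.3440, 0.4194], E[r] = 3.1508, γ^t·E[r] = 1.860488, running G = 14.405402
t=6: π = [0.2366, 0.3441, 0.4193], E[r] = 3.1505, γ^t·E[r] = 1.674298, running G = 16.079700

G = 16.0797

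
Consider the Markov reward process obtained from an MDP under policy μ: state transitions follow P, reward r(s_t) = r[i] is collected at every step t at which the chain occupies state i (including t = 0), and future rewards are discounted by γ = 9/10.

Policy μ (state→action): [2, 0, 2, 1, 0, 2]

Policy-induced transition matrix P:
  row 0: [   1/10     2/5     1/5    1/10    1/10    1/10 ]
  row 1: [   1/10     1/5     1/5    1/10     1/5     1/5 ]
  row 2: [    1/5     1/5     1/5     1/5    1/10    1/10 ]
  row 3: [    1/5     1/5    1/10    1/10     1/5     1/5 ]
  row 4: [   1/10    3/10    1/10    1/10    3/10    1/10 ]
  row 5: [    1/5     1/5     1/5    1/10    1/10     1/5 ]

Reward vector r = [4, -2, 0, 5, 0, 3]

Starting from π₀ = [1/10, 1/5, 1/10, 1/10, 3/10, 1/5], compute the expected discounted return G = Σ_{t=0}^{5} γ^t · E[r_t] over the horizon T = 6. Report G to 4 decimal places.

G = 5.1700

t=0: π = [0.1000, 0.2000, 0.1000, 0.1000, 0.3000, 0.2000], E[r] = 1.1000, γ^t·E[r] = 1.100000, running G = 1.100000
t=1: π = [0.1400, 0.2500, 0.1600, 0.1100, 0.1900, 0.1500], E[r] = 1.0600, γ^t·E[r] = 0.954000, running G = 2.054000
t=2: π = [0.1420, 0.2470, 0.1700, 0.1160, 0.1740, 0.1510], E[r] = 1.1070, γ^t·E[r] = 0.896670, running G = 2.950670
t=3: π = [0.1437, 0.2458, 0.1710, 0.1170, 0.1711, 0.1514], E[r] = 1.1224, γ^t·E[r] = 0.818230, running G = 3.768900
t=4: π = [0.1439, 0.2459, 0.1712, 0.1171, 0.1705, 0.1514], E[r] = 1.1238, γ^t·E[r] = 0.737338, running G = 4.506238
t=5: π = [0.1440, 0.2458, 0.1712, 0.1171, 0.1704, 0.1514], E[r] = 1.1241, γ^t·E[r] = 0.663778, running G = 5.170016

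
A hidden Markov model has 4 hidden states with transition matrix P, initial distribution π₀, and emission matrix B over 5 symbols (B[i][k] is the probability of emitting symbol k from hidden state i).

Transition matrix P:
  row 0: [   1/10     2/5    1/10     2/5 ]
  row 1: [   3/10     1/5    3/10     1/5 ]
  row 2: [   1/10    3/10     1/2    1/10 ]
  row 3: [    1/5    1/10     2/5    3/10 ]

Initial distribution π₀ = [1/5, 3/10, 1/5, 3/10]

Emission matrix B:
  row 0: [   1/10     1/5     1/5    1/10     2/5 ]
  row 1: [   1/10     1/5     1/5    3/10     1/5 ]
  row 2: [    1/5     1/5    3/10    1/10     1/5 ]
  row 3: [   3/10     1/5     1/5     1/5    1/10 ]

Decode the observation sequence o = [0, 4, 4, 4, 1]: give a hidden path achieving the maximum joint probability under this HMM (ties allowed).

t=0: δ = [2.000e-02, 3.000e-02, 4.000e-02, 9.000e-02]  (obs o_0=0)
t=1: δ = [7.200e-03, 2.400e-03, 7.200e-03, 2.700e-03]  ψ = [3, 2, 3, 3]  (obs o_1=4)
t=2: δ = [2.880e-04, 5.760e-04, 7.200e-04, 2.880e-04]  ψ = [0, 0, 2, 0]  (obs o_2=4)
t=3: δ = [6.912e-05, 4.320e-05, 7.200e-05, 1.152e-05]  ψ = [1, 2, 2, 0]  (obs o_3=4)
t=4: δ = [2.592e-06, 5.530e-06, 7.200e-06, 5.530e-06]  ψ = [1, 0, 2, 0]  (obs o_4=1)
backtrack: best end state = 2; path = [3, 2, 2, 2, 2]

path = [3, 2, 2, 2, 2]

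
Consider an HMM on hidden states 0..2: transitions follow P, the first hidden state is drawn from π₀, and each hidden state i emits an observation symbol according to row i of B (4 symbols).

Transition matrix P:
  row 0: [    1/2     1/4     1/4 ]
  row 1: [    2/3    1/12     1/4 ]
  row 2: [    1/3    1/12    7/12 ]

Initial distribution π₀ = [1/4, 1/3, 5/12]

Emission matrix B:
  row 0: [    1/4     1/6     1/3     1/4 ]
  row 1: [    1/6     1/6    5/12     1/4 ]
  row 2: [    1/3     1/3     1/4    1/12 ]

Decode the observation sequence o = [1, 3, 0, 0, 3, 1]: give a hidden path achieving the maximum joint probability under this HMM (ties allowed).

path = [2, 2, 2, 2, 2, 2]

t=0: δ = [4.167e-02, 5.556e-02, 1.389e-01]  (obs o_0=1)
t=1: δ = [1.157e-02, 2.894e-03, 6.752e-03]  ψ = [2, 2, 2]  (obs o_1=3)
t=2: δ = [1.447e-03, 4.823e-04, 1.313e-03]  ψ = [0, 0, 2]  (obs o_2=0)
t=3: δ = [1.808e-04, 6.028e-05, 2.553e-04]  ψ = [0, 0, 2]  (obs o_3=0)
t=4: δ = [2.261e-05, 1.130e-05, 1.241e-05]  ψ = [0, 0, 2]  (obs o_4=3)
t=5: δ = [1.884e-06, 9.419e-07, 2.413e-06]  ψ = [0, 0, 2]  (obs o_5=1)
backtrack: best end state = 2; path = [2, 2, 2, 2, 2, 2]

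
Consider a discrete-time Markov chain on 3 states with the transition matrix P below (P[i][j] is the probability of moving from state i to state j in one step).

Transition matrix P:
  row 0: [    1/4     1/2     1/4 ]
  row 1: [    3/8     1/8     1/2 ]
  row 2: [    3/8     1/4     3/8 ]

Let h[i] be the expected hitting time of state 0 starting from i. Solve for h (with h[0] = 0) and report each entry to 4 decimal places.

h = [0.0000, 2.6667, 2.6667]

First-step conditioning: h[0] = 0; for i ≠ 0, h[i] = 1 + Σ_k P[i][k]·h[k].
  h[1] = 1 + 1/8·h[1] + 1/2·h[2]
  h[2] = 1 + 1/4·h[1] + 3/8·h[2]
Solving the 2×2 linear system over states ≠ 0 gives exactly h = [0, 8/3, 8/3] (h[0] = 0 is the target).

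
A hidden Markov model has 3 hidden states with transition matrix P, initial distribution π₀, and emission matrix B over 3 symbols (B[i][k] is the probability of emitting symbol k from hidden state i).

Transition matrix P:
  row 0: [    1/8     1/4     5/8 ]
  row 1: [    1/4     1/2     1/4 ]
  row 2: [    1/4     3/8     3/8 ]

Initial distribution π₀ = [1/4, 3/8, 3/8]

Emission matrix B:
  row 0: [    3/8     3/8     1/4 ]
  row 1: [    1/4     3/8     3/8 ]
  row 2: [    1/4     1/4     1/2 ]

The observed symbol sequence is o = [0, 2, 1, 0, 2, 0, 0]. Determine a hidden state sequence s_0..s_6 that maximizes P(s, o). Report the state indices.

path = [0, 2, 1, 0, 2, 0, 2]

t=0: δ = [9.375e-02, 9.375e-02, 9.375e-02]  (obs o_0=0)
t=1: δ = [5.859e-03, 1.758e-02, 2.930e-02]  ψ = [1, 1, 0]  (obs o_1=2)
t=2: δ = [2.747e-03, 4.120e-03, 2.747e-03]  ψ = [2, 2, 2]  (obs o_2=1)
t=3: δ = [3.862e-04, 5.150e-04, 4.292e-04]  ψ = [1, 1, 0]  (obs o_3=0)
t=4: δ = [3.219e-05, 9.656e-05, 1.207e-04]  ψ = [1, 1, 0]  (obs o_4=2)
t=5: δ = [1.132e-05, 1.207e-05, 1.132e-05]  ψ = [2, 1, 2]  (obs o_5=0)
t=6: δ = [1.132e-06, 1.509e-06, 1.768e-06]  ψ = [1, 1, 0]  (obs o_6=0)
backtrack: best end state = 2; path = [0, 2, 1, 0, 2, 0, 2]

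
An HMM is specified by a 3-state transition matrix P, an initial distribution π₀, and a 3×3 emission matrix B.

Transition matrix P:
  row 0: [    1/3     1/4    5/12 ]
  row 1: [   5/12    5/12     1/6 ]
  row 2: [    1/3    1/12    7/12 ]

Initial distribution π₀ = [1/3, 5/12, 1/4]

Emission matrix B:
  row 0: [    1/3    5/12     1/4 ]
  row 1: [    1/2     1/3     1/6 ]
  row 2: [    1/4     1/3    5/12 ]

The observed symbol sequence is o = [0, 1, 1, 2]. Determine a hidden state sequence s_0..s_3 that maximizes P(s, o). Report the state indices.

t=0: δ = [1.111e-01, 2.083e-01, 6.250e-02]  (obs o_0=0)
t=1: δ = [3.617e-02, 2.894e-02, 1.543e-02]  ψ = [1, 1, 0]  (obs o_1=1)
t=2: δ = [5.023e-03, 4.019e-03, 5.023e-03]  ψ = [0, 1, 0]  (obs o_2=1)
t=3: δ = [4.186e-04, 2.791e-04, 1.221e-03]  ψ = [0, 1, 2]  (obs o_3=2)
backtrack: best end state = 2; path = [1, 0, 2, 2]

path = [1, 0, 2, 2]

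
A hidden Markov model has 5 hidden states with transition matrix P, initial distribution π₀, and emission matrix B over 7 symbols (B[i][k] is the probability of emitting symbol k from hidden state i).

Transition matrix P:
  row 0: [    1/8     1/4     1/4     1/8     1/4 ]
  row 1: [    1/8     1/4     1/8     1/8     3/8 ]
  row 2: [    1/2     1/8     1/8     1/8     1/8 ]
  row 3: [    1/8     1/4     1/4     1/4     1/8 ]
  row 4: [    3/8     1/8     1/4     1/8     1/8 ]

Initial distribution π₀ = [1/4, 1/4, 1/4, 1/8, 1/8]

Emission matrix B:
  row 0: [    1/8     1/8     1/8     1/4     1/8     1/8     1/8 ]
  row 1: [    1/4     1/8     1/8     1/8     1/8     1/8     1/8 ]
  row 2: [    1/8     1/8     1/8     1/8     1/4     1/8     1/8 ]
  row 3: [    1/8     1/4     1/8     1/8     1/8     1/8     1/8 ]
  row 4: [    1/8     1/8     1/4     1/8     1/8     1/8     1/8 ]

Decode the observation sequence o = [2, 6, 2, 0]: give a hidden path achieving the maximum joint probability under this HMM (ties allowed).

t=0: δ = [3.125e-02, 3.125e-02, 3.125e-02, 1.562e-02, 3.125e-02]  (obs o_0=2)
t=1: δ = [1.953e-03, 9.766e-04, 9.766e-04, 4.883e-04, 1.465e-03]  ψ = [2, 0, 0, 0, 1]  (obs o_1=6)
t=2: δ = [6.866e-05, 6.104e-05, 6.104e-05, 3.052e-05, 1.221e-04]  ψ = [4, 0, 0, 0, 0]  (obs o_2=2)
t=3: δ = [5.722e-06, 4.292e-06, 3.815e-06, 1.907e-06, 2.861e-06]  ψ = [4, 0, 4, 4, 1]  (obs o_3=0)
backtrack: best end state = 0; path = [2, 0, 4, 0]

path = [2, 0, 4, 0]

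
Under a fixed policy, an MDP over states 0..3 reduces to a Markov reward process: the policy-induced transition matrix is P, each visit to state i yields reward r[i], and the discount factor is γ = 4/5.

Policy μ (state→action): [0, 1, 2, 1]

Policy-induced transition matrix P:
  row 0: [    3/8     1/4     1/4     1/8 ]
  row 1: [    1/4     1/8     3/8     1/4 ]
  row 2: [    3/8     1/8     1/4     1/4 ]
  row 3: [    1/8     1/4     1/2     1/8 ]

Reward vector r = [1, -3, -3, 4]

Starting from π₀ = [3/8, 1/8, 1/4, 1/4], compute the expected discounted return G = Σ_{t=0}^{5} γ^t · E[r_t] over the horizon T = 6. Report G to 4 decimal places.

t=0: π = [0.3750, 0.1250, 0.2500, 0.2500], E[r] = 0.2500, γ^t·E[r] = 0.250000, running G = 0.250000
t=1: π = [0.2969, 0.2031, 0.3281, 0.1719], E[r] = -0.6094, γ^t·E[r] = -0.487500, running G = -0.237500
t=2: π = [0.3066, 0.1836, 0.3184, 0.1914], E[r] = -0.4336, γ^t·E[r] = -0.277500, running G = -0.515000
t=3: π = [0.3042, 0.1873, 0.3208, 0.1877], E[r] = -0.4690, γ^t·E[r] = -0.240125, running G = -0.755125
t=4: π = [0.3047, 0.1865, 0.3203, 0.1885], E[r] = -0.4618, γ^t·E[r] = -0.189163, running G = -0.944288
t=5: π = [0.3046, 0.1866, 0.3204, 0.1884], E[r] = -0.4633, γ^t·E[r] = -0.151805, running G = -1.096093

G = -1.0961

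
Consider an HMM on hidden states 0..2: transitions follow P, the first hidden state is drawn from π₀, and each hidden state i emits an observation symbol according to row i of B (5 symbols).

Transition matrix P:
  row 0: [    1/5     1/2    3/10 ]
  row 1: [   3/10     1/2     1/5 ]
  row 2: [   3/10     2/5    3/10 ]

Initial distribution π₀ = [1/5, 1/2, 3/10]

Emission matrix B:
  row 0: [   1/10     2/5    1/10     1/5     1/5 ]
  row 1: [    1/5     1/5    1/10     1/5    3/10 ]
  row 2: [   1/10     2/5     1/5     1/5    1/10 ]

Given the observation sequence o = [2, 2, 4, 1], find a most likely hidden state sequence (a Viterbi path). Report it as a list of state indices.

path = [2, 2, 1, 0]

t=0: δ = [2.000e-02, 5.000e-02, 6.000e-02]  (obs o_0=2)
t=1: δ = [1.800e-03, 2.500e-03, 3.600e-03]  ψ = [2, 1, 2]  (obs o_1=2)
t=2: δ = [2.160e-04, 4.320e-04, 1.080e-04]  ψ = [2, 2, 2]  (obs o_2=4)
t=3: δ = [5.184e-05, 4.320e-05, 3.456e-05]  ψ = [1, 1, 1]  (obs o_3=1)
backtrack: best end state = 0; path = [2, 2, 1, 0]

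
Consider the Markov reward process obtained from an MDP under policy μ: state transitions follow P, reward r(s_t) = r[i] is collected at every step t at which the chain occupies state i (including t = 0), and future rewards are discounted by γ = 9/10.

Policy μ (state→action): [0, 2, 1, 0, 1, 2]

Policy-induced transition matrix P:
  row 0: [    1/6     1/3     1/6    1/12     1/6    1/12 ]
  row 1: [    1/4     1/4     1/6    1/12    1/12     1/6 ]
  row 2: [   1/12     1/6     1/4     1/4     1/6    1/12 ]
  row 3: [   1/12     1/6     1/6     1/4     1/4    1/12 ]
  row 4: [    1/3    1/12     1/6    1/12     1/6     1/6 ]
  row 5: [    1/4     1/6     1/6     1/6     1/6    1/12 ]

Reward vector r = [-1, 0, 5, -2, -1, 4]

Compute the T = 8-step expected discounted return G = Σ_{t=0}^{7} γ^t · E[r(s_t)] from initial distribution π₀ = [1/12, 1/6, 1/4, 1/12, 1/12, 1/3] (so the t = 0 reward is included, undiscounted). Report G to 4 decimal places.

t=0: π = [0.0833, 0.1667, 0.2500, 0.0833, 0.0833, 0.3333], E[r] = 2.2500, γ^t·E[r] = 2.250000, running G = 2.250000
t=1: π = [0.1944, 0.1875, 0.1875, 0.1667, 0.1597, 0.1042], E[r] = 0.6667, γ^t·E[r] = 0.600000, running G = 2.850000
t=2: π = [0.1881, 0.2014, 0.1823, 0.1510, 0.1649, 0.1123], E[r] = 0.7054, γ^t·E[r] = 0.571406, running G = 3.421406
t=3: π = [0.1925, 0.2011, 0.1819, 0.1482, 0.1625, 0.1139], E[r] = 0.7133, γ^t·E[r] = 0.519961, running G = 3.941367
t=4: π = [0.1925, 0.2020, 0.1818, 0.1478, 0.1623, 0.1136], E[r] = 0.7132, γ^t·E[r] = 0.467925, running G = 4.409292
t=5: π = [0.1925, 0.2021, 0.1818, 0.1477, 0.1622, 0.1137], E[r] = 0.7137, γ^t·E[r] = 0.421404, running G = 4.830696
t=6: π = [0.1925, 0.2021, 0.1818, 0.1477, 0.1621, 0.1137], E[r] = 0.7137, γ^t·E[r] = 0.379277, running G = 5.209974
t=7: π = [0.1925, 0.2021, 0.1818, 0.1477, 0.1621, 0.1137], E[r] = 0.7137, γ^t·E[r] = 0.341355, running G = 5.551328

G = 5.5513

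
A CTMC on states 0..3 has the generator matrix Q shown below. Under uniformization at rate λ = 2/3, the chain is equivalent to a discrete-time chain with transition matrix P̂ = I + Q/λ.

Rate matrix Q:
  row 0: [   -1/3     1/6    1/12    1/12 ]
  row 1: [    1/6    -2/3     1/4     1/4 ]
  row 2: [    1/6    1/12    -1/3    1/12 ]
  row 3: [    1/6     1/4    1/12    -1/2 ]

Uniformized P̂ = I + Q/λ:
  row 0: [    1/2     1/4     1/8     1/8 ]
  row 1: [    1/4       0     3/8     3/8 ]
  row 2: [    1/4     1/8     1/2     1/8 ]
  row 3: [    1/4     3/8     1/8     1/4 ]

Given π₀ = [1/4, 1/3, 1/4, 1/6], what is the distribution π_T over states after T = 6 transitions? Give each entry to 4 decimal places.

π = [0.3333, 0.1921, 0.2769, 0.1977]

t=0: π = [0.2500, 0.3333, 0.2500, 0.1667]
t=1: π = [0.3125, 0.1563, 0.3021, 0.2292]
t=2: π = [0.3281, 0.2018, 0.2773, 0.1927]
t=3: π = [0.3320, 0.1890, 0.2795, 0.1995]
t=4: π = [0.3330, 0.1928, 0.2770, 0.1972]
t=5: π = [0.3333, 0.1918, 0.2771, 0.1978]
t=6: π = [0.3333, 0.1921, 0.2769, 0.1977]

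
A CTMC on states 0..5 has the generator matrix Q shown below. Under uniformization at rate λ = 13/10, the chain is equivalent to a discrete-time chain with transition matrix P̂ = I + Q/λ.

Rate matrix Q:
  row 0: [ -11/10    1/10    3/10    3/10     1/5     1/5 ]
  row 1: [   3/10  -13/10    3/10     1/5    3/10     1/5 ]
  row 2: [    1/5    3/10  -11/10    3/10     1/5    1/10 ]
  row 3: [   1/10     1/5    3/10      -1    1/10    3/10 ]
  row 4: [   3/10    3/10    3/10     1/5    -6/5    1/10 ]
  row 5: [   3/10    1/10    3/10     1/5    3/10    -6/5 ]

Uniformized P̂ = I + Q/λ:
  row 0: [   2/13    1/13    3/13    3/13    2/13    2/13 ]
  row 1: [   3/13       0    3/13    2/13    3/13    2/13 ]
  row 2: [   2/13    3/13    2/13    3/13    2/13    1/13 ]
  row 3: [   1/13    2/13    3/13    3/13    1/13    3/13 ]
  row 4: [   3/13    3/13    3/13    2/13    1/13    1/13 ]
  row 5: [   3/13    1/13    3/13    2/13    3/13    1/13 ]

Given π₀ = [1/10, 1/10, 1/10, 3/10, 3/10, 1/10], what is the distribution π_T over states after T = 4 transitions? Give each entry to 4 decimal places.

t=0: π = [0.1000, 0.1000, 0.1000, 0.3000, 0.3000, 0.1000]
t=1: π = [0.1692, 0.1538, 0.2231, 0.1923, 0.1231, 0.1385]
t=2: π = [0.1710, 0.1331, 0.2136, 0.1988, 0.1521, 0.1314]
t=3: π = [0.1706, 0.1382, 0.2143, 0.1987, 0.1472, 0.1309]
t=4: π = [0.1706, 0.1372, 0.2143, 0.1987, 0.1479, 0.1313]

π = [0.1706, 0.1372, 0.2143, 0.1987, 0.1479, 0.1313]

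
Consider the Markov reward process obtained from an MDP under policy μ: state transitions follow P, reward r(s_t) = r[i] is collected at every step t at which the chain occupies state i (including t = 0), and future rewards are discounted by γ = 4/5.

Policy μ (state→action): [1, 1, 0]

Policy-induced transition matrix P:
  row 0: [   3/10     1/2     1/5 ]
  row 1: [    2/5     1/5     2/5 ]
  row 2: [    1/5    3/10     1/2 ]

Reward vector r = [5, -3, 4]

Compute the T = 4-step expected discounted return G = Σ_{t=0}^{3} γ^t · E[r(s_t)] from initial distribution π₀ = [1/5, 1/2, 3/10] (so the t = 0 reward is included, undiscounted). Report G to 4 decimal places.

G = 4.8133

t=0: π = [0.2000, 0.5000, 0.3000], E[r] = 0.7000, γ^t·E[r] = 0.700000, running G = 0.700000
t=1: π = [0.3200, 0.2900, 0.3900], E[r] = 2.2900, γ^t·E[r] = 1.832000, running G = 2.532000
t=2: π = [0.2900, 0.3350, 0.3750], E[r] = 1.9450, γ^t·E[r] = 1.244800, running G = 3.776800
t=3: π = [0.2960, 0.3245, 0.3795], E[r] = 2.0245, γ^t·E[r] = 1.036544, running G = 4.813344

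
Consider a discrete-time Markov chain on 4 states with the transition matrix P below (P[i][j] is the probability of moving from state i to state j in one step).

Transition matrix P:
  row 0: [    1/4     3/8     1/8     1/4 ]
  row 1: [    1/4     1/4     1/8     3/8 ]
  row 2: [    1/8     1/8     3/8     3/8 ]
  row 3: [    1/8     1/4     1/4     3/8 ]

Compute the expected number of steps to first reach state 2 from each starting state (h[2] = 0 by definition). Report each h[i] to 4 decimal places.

First-step conditioning: h[2] = 0; for i ≠ 2, h[i] = 1 + Σ_k P[i][k]·h[k].
  h[0] = 1 + 1/4·h[0] + 3/8·h[1] + 1/4·h[3]
  h[1] = 1 + 1/4·h[0] + 1/4·h[1] + 3/8·h[3]
  h[3] = 1 + 1/8·h[0] + 1/4·h[1] + 3/8·h[3]
Solving the 3×3 linear system over states ≠ 2 gives exactly h = [512/85, 504/85, 0, 88/17] (h[2] = 0 is the target).

h = [6.0235, 5.9294, 0.0000, 5.1765]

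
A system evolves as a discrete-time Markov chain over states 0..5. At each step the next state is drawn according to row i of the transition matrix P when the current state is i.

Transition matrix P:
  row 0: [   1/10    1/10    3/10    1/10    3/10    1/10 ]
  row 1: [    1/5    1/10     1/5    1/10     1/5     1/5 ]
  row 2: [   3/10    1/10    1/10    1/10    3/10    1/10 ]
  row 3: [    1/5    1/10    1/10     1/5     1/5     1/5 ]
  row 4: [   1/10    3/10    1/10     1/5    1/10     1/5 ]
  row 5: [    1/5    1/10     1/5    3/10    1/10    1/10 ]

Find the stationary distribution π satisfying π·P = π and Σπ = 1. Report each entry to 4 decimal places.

π = [0.1787, 0.1399, 0.1648, 0.1667, 0.1994, 0.1506]

Balance equations π_j = Σ_i π_i·P[i][j]:
  π_0 = 1/10·π_0 + 1/5·π_1 + 3/10·π_2 + 1/5·π_3 + 1/10·π_4 + 1/5·π_5
  π_1 = 1/10·π_0 + 1/10·π_1 + 1/10·π_2 + 1/10·π_3 + 3/10·π_4 + 1/10·π_5
  π_2 = 3/10·π_0 + 1/5·π_1 + 1/10·π_2 + 1/10·π_3 + 1/10·π_4 + 1/5·π_5
  π_3 = 1/10·π_0 + 1/10·π_1 + 1/10·π_2 + 1/5·π_3 + 1/5·π_4 + 3/10·π_5
  π_4 = 3/10·π_0 + 1/5·π_1 + 3/10·π_2 + 1/5·π_3 + 1/10·π_4 + 1/10·π_5
  normalize: π_0 + π_1 + π_2 + π_3 + π_4 + π_5 = 1
Solving the linear system gives exactly π = [23791/133152, 194/1387, 21941/133152, 925/5548, 553/2774, 1671/11096].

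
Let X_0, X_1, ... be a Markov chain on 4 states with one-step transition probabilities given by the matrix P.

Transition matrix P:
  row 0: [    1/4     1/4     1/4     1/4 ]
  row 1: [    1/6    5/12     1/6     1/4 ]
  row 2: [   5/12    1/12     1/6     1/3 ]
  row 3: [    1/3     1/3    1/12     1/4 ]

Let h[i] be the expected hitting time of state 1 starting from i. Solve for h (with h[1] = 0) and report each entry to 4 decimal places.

h = [4.1579, 0.0000, 4.7632, 3.7105]

First-step conditioning: h[1] = 0; for i ≠ 1, h[i] = 1 + Σ_k P[i][k]·h[k].
  h[0] = 1 + 1/4·h[0] + 1/4·h[2] + 1/4·h[3]
  h[2] = 1 + 5/12·h[0] + 1/6·h[2] + 1/3·h[3]
  h[3] = 1 + 1/3·h[0] + 1/12·h[2] + 1/4·h[3]
Solving the 3×3 linear system over states ≠ 1 gives exactly h = [79/19, 0, 181/38, 141/38] (h[1] = 0 is the target).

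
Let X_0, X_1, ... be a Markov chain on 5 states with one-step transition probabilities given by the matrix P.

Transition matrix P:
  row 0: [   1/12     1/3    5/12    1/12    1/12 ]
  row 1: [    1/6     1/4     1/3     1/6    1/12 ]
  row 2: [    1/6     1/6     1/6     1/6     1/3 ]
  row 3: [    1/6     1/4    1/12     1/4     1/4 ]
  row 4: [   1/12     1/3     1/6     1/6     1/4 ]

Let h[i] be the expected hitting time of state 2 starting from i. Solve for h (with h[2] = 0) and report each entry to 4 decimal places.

First-step conditioning: h[2] = 0; for i ≠ 2, h[i] = 1 + Σ_k P[i][k]·h[k].
  h[0] = 1 + 1/12·h[0] + 1/3·h[1] + 1/12·h[3] + 1/12·h[4]
  h[1] = 1 + 1/6·h[0] + 1/4·h[1] + 1/6·h[3] + 1/12·h[4]
  h[3] = 1 + 1/6·h[0] + 1/4·h[1] + 1/4·h[3] + 1/4·h[4]
  h[4] = 1 + 1/12·h[0] + 1/3·h[1] + 1/6·h[3] + 1/4·h[4]
Solving the 4×4 linear system over states ≠ 2 gives exactly h = [1284/401, 1428/401, 0, 1872/401, 1728/401] (h[2] = 0 is the target).

h = [3.2020, 3.5611, 0.0000, 4.6683, 4.3092]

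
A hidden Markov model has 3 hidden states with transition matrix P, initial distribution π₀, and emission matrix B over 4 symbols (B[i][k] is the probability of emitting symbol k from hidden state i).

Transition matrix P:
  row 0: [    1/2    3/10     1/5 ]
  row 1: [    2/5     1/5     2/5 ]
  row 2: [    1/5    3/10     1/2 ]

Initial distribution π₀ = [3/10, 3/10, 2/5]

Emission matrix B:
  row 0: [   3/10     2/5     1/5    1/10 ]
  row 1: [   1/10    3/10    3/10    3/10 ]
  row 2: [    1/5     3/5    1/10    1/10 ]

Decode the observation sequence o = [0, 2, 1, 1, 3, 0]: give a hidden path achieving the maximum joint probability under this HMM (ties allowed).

t=0: δ = [9.000e-02, 3.000e-02, 8.000e-02]  (obs o_0=0)
t=1: δ = [9.000e-03, 8.100e-03, 4.000e-03]  ψ = [0, 0, 2]  (obs o_1=2)
t=2: δ = [1.800e-03, 8.100e-04, 1.944e-03]  ψ = [0, 0, 1]  (obs o_2=1)
t=3: δ = [3.600e-04, 1.750e-04, 5.832e-04]  ψ = [0, 2, 2]  (obs o_3=1)
t=4: δ = [1.800e-05, 5.249e-05, 2.916e-05]  ψ = [0, 2, 2]  (obs o_4=3)
t=5: δ = [6.299e-06, 1.050e-06, 4.199e-06]  ψ = [1, 1, 1]  (obs o_5=0)
backtrack: best end state = 0; path = [0, 1, 2, 2, 1, 0]

path = [0, 1, 2, 2, 1, 0]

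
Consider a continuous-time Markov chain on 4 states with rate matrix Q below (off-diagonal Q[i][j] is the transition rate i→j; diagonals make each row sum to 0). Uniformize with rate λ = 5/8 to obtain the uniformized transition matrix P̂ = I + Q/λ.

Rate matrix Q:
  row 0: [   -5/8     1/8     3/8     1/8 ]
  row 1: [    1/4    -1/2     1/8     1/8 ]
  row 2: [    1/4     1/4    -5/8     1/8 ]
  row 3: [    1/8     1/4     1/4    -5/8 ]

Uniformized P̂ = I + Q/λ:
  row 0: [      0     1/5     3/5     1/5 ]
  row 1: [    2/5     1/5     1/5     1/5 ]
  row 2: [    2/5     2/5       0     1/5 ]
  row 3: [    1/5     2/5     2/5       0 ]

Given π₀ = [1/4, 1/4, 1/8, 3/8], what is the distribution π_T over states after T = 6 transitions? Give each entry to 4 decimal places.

t=0: π = [0.2500, 0.2500, 0.1250, 0.3750]
t=1: π = [0.2250, 0.3000, 0.3500, 0.1250]
t=2: π = [0.2850, 0.2950, 0.2450, 0.1750]
t=3: π = [0.2510, 0.2840, 0.3000, 0.1650]
t=4: π = [0.2666, 0.2930, 0.2734, 0.1670]
t=5: π = [0.2600, 0.2881, 0.2854, 0.1666]
t=6: π = [0.2627, 0.2904, 0.2802, 0.1667]

π = [0.2627, 0.2904, 0.2802, 0.1667]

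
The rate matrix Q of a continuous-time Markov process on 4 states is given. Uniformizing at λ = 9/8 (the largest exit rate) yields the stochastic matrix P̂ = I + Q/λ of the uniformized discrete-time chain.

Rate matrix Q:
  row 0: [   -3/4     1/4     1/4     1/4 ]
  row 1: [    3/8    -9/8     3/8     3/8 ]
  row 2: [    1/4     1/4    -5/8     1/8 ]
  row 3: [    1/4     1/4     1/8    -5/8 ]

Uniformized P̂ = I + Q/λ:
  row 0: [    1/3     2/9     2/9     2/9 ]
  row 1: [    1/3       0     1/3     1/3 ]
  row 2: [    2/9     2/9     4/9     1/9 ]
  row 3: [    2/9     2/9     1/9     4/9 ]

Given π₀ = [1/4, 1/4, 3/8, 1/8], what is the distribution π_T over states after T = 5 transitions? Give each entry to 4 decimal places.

π = [0.2727, 0.1818, 0.2733, 0.2722]

t=0: π = [0.2500, 0.2500, 0.3750, 0.1250]
t=1: π = [0.2778, 0.1667, 0.3194, 0.2361]
t=2: π = [0.2716, 0.1852, 0.2855, 0.2577]
t=3: π = [0.2730, 0.1811, 0.2776, 0.2683]
t=4: π = [0.2727, 0.1820, 0.2742, 0.2711]
t=5: π = [0.2727, 0.1818, 0.2733, 0.2722]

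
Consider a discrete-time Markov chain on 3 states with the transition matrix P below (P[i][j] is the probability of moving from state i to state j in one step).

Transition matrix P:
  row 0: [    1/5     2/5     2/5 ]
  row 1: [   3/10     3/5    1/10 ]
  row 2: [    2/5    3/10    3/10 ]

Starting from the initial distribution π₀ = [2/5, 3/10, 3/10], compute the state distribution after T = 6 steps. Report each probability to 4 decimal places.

π = [0.2941, 0.4705, 0.2354]

t=0: π = [0.4000, 0.3000, 0.3000]
t=1: π = [0.2900, 0.4300, 0.2800]
t=2: π = [0.2990, 0.4580, 0.2430]
t=3: π = [0.2944, 0.4673, 0.2383]
t=4: π = [0.2944, 0.4696, 0.2360]
t=5: π = [0.2942, 0.4703, 0.2355]
t=6: π = [0.2941, 0.4705, 0.2354]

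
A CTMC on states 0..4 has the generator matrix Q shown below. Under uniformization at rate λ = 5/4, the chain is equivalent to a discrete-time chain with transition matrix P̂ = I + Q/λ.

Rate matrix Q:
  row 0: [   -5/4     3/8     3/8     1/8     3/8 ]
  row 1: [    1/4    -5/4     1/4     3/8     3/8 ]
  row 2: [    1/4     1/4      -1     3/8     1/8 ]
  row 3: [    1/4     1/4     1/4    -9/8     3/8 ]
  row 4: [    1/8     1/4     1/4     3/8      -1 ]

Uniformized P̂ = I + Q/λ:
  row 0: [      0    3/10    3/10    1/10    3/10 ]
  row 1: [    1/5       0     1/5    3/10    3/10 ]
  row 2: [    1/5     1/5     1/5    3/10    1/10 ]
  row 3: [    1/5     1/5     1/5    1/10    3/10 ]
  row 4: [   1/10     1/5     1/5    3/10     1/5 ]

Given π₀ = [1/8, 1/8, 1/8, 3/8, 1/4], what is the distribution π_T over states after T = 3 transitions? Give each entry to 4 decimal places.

π = [0.1478, 0.1790, 0.2145, 0.2250, 0.2338]

t=0: π = [0.1250, 0.1250, 0.1250, 0.3750, 0.2500]
t=1: π = [0.1500, 0.1875, 0.2125, 0.2000, 0.2500]
t=2: π = [0.1450, 0.1775, 0.2150, 0.2300, 0.2325]
t=3: π = [0.1478, 0.1790, 0.2145, 0.2250, 0.2338]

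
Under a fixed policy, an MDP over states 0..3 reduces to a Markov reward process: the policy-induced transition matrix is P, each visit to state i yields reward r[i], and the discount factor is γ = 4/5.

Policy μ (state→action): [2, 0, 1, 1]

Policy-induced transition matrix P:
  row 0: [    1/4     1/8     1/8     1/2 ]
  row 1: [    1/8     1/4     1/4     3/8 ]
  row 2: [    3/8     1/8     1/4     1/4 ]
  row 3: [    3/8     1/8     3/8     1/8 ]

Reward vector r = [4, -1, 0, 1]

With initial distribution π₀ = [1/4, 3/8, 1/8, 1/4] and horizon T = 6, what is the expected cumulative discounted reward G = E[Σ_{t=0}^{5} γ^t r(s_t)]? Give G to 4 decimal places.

G = 4.3724

t=0: π = [0.2500, 0.3750, 0.1250, 0.2500], E[r] = 0.8750, γ^t·E[r] = 0.875000, running G = 0.875000
t=1: π = [0.2500, 0.1719, 0.2500, 0.3281], E[r] = 1.1563, γ^t·E[r] = 0.925000, running G = 1.800000
t=2: π = [0.3008, 0.1465, 0.2598, 0.2930], E[r] = 1.3496, γ^t·E[r] = 0.863750, running G = 2.663750
t=3: π = [0.3008, 0.1433, 0.2490, 0.3069], E[r] = 1.3667, γ^t·E[r] = 0.699750, running G = 3.363500
t=4: π = [0.3016, 0.1429, 0.2508, 0.3047], E[r] = 1.3681, γ^t·E[r] = 0.560388, running G = 3.923888
t=5: π = [0.3016, 0.1429, 0.2504, 0.3052], E[r] = 1.3686, γ^t·E[r] = 0.448463, running G = 4.372350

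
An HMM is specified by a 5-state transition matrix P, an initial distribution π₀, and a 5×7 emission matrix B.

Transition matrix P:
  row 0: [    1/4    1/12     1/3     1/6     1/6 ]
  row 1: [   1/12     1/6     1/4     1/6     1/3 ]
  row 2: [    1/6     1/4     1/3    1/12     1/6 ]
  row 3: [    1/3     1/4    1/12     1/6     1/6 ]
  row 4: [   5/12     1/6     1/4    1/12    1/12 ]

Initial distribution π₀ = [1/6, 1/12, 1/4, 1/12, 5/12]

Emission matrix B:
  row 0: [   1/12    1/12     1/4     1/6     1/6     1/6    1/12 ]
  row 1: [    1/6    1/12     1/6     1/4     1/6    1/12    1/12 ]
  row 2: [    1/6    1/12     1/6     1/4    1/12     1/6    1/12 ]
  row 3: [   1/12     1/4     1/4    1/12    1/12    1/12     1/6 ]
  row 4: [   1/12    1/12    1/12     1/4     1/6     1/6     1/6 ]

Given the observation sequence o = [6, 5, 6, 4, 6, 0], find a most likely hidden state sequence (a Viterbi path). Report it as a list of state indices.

t=0: δ = [1.389e-02, 6.944e-03, 2.083e-02, 1.389e-02, 6.944e-02]  (obs o_0=6)
t=1: δ = [4.823e-03, 9.645e-04, 2.894e-03, 4.823e-04, 9.645e-04]  ψ = [4, 4, 4, 4, 4]  (obs o_1=5)
t=2: δ = [1.005e-04, 6.028e-05, 1.340e-04, 1.340e-04, 1.340e-04]  ψ = [0, 2, 0, 0, 0]  (obs o_2=6)
t=3: δ = [9.303e-06, 5.582e-06, 3.721e-06, 1.861e-06, 3.721e-06]  ψ = [4, 2, 2, 3, 2]  (obs o_3=4)
t=4: δ = [1.938e-07, 7.752e-08, 2.584e-07, 2.584e-07, 3.101e-07]  ψ = [0, 1, 0, 0, 1]  (obs o_4=6)
t=5: δ = [1.077e-08, 1.077e-08, 1.436e-08, 3.589e-09, 3.589e-09]  ψ = [4, 2, 2, 3, 2]  (obs o_5=0)
backtrack: best end state = 2; path = [4, 0, 4, 0, 2, 2]

path = [4, 0, 4, 0, 2, 2]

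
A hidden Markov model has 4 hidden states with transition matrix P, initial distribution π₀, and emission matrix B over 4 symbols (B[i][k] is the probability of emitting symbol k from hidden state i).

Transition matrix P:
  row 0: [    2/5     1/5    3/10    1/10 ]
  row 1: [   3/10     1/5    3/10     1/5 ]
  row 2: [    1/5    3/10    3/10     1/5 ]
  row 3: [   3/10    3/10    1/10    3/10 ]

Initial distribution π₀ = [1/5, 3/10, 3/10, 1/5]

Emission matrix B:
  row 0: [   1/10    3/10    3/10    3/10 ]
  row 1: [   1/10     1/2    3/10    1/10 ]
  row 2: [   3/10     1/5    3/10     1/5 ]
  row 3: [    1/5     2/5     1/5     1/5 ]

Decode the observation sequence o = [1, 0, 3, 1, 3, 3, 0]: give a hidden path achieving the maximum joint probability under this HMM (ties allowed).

t=0: δ = [6.000e-02, 1.500e-01, 6.000e-02, 8.000e-02]  (obs o_0=1)
t=1: δ = [4.500e-03, 3.000e-03, 1.350e-02, 6.000e-03]  ψ = [1, 1, 1, 1]  (obs o_1=0)
t=2: δ = [8.100e-04, 4.050e-04, 8.100e-04, 5.400e-04]  ψ = [2, 2, 2, 2]  (obs o_2=3)
t=3: δ = [9.720e-05, 1.215e-04, 4.860e-05, 6.480e-05]  ψ = [0, 2, 0, 2]  (obs o_3=1)
t=4: δ = [1.166e-05, 2.430e-06, 7.290e-06, 4.860e-06]  ψ = [0, 1, 1, 1]  (obs o_4=3)
t=5: δ = [1.400e-06, 2.333e-07, 6.998e-07, 2.916e-07]  ψ = [0, 0, 0, 2]  (obs o_5=3)
t=6: δ = [5.599e-08, 2.799e-08, 1.260e-07, 2.799e-08]  ψ = [0, 0, 0, 0]  (obs o_6=0)
backtrack: best end state = 2; path = [1, 2, 0, 0, 0, 0, 2]

path = [1, 2, 0, 0, 0, 0, 2]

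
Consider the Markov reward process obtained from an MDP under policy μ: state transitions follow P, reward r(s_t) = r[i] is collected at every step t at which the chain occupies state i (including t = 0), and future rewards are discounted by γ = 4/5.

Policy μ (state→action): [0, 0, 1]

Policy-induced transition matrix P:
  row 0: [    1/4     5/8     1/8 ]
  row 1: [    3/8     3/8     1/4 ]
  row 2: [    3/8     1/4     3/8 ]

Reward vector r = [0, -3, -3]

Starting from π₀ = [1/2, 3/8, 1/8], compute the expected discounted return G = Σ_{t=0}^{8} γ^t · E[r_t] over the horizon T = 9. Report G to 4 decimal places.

G = -8.2033

t=0: π = [0.5000, 0.3750, 0.1250], E[r] = -1.5000, γ^t·E[r] = -1.500000, running G = -1.500000
t=1: π = [0.3125, 0.4844, 0.2031], E[r] = -2.0625, γ^t·E[r] = -1.650000, running G = -3.150000
t=2: π = [0.3359, 0.4277, 0.2363], E[r] = -1.9922, γ^t·E[r] = -1.275000, running G = -4.425000
t=3: π = [0.3330, 0.4294, 0.2375], E[r] = -2.0010, γ^t·E[r] = -1.024500, running G = -5.449500
t=4: π = [0.3334, 0.4286, 0.2381], E[r] = -1.9999, γ^t·E[r] = -0.819150, running G = -6.268650
t=5: π = [0.3333, 0.4286, 0.2381], E[r] = -2.0000, γ^t·E[r] = -0.655365, running G = -6.924015
t=6: π = [0.3333, 0.4286, 0.2381], E[r] = -2.0000, γ^t·E[r] = -0.524288, running G = -7.448303
t=7: π = [0.3333, 0.4286, 0.2381], E[r] = -2.0000, γ^t·E[r] = -0.419430, running G = -7.867733
t=8: π = [0.3333, 0.4286, 0.2381], E[r] = -2.0000, γ^t·E[r] = -0.335544, running G = -8.203277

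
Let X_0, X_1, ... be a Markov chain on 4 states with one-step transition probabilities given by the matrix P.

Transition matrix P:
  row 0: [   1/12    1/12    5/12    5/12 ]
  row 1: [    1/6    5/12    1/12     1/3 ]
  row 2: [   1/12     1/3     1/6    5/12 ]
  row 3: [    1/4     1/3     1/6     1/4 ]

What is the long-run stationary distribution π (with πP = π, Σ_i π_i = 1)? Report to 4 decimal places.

π = [0.1656, 0.3185, 0.1815, 0.3344]

Balance equations π_j = Σ_i π_i·P[i][j]:
  π_0 = 1/12·π_0 + 1/6·π_1 + 1/12·π_2 + 1/4·π_3
  π_1 = 1/12·π_0 + 5/12·π_1 + 1/3·π_2 + 1/3·π_3
  π_2 = 5/12·π_0 + 1/12·π_1 + 1/6·π_2 + 1/6·π_3
  normalize: π_0 + π_1 + π_2 + π_3 = 1
Solving the linear system gives exactly π = [26/157, 50/157, 57/314, 105/314].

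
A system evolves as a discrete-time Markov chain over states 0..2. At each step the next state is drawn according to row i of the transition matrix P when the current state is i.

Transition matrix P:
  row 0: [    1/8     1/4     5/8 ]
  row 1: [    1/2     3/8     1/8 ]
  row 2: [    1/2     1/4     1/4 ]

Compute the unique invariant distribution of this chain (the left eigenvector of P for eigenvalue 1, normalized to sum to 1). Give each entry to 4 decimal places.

Balance equations π_j = Σ_i π_i·P[i][j]:
  π_0 = 1/8·π_0 + 1/2·π_1 + 1/2·π_2
  π_1 = 1/4·π_0 + 3/8·π_1 + 1/4·π_2
  normalize: π_0 + π_1 + π_2 = 1
Solving the linear system gives exactly π = [4/11, 2/7, 27/77].

π = [0.3636, 0.2857, 0.3506]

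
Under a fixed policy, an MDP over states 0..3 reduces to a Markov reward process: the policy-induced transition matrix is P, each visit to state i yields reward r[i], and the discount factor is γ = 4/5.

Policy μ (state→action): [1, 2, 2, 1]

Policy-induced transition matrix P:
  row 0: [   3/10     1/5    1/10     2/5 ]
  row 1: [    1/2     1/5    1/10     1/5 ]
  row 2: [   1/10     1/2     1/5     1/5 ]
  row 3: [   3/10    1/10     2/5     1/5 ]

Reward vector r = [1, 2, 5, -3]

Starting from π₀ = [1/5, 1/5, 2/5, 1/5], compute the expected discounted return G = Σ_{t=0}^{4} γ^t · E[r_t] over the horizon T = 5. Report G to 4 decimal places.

G = 4.4400

t=0: π = [0.2000, 0.2000, 0.4000, 0.2000], E[r] = 2.0000, γ^t·E[r] = 2.000000, running G = 2.000000
t=1: π = [0.2600, 0.3000, 0.2000, 0.2400], E[r] = 1.1400, γ^t·E[r] = 0.912000, running G = 2.912000
t=2: π = [0.3200, 0.2360, 0.1920, 0.2520], E[r] = 0.9960, γ^t·E[r] = 0.637440, running G = 3.549440
t=3: π = [0.3088, 0.2324, 0.1948, 0.2640], E[r] = 0.9556, γ^t·E[r] = 0.489267, running G = 4.038707
t=4: π = [0.3075, 0.2320, 0.1987, 0.2618], E[r] = 0.9797, γ^t·E[r] = 0.401293, running G = 4.440001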